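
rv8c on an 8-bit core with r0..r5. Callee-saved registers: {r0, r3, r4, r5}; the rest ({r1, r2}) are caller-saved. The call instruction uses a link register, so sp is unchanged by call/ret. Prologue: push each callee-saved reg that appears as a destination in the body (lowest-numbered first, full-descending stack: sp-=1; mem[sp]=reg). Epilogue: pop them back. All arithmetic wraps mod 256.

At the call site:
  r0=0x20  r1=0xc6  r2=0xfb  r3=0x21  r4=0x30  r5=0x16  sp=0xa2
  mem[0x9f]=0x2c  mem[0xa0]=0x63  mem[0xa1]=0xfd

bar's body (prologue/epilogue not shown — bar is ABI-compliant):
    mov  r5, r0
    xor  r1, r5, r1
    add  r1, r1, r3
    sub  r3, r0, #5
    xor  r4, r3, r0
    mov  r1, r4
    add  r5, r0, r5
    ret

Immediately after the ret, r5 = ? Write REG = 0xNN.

REG = 0x16

prologue: push r3 -> mem[0xa1]=0x21, sp=0xa1
prologue: push r4 -> mem[0xa0]=0x30, sp=0xa0
prologue: push r5 -> mem[0x9f]=0x16, sp=0x9f
body[0] mov  r5, r0 -> r5=0x20
body[1] xor  r1, r5, r1 -> r1=0xe6
body[2] add  r1, r1, r3 -> r1=0x07
body[3] sub  r3, r0, #5 -> r3=0x1b
body[4] xor  r4, r3, r0 -> r4=0x3b
body[5] mov  r1, r4 -> r1=0x3b
body[6] add  r5, r0, r5 -> r5=0x40
epilogue: pop r5=0x16, sp=0xa0
epilogue: pop r4=0x30, sp=0xa1
epilogue: pop r3=0x21, sp=0xa2
r5 is callee-saved -> restored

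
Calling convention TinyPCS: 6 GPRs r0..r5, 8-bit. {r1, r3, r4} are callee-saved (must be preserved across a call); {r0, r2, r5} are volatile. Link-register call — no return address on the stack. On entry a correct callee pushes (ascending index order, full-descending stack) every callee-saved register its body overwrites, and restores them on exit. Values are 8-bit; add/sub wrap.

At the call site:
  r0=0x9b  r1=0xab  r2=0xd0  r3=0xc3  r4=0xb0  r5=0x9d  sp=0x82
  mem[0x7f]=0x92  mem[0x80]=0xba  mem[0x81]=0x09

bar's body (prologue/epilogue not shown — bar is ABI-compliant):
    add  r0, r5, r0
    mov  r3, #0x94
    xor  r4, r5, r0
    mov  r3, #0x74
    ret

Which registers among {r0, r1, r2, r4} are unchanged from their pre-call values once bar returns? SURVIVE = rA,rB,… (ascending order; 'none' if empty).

prologue: push r3 -> mem[0x81]=0xc3, sp=0x81
prologue: push r4 -> mem[0x80]=0xb0, sp=0x80
body[0] add  r0, r5, r0 -> r0=0x38
body[1] mov  r3, #0x94 -> r3=0x94
body[2] xor  r4, r5, r0 -> r4=0xa5
body[3] mov  r3, #0x74 -> r3=0x74
epilogue: pop r4=0xb0, sp=0x81
epilogue: pop r3=0xc3, sp=0x82
r0: caller-saved, written=True
r1: callee-saved, written=False
r2: caller-saved, written=False
r4: callee-saved, written=True

SURVIVE = r1,r2,r4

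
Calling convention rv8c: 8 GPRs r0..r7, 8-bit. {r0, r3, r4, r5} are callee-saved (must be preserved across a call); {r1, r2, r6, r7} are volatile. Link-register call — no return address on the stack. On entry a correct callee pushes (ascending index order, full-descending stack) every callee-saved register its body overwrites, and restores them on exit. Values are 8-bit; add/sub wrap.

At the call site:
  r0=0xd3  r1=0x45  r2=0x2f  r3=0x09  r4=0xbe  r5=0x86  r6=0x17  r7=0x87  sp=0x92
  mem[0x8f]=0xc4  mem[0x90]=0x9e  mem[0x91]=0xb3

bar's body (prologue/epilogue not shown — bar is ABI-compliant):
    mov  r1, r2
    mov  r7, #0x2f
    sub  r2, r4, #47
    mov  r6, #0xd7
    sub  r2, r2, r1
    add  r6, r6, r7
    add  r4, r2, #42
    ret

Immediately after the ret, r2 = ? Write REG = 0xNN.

prologue: push r4 -> mem[0x91]=0xbe, sp=0x91
body[0] mov  r1, r2 -> r1=0x2f
body[1] mov  r7, #0x2f -> r7=0x2f
body[2] sub  r2, r4, #47 -> r2=0x8f
body[3] mov  r6, #0xd7 -> r6=0xd7
body[4] sub  r2, r2, r1 -> r2=0x60
body[5] add  r6, r6, r7 -> r6=0x06
body[6] add  r4, r2, #42 -> r4=0x8a
epilogue: pop r4=0xbe, sp=0x92
r2 is caller-saved -> body value

REG = 0x60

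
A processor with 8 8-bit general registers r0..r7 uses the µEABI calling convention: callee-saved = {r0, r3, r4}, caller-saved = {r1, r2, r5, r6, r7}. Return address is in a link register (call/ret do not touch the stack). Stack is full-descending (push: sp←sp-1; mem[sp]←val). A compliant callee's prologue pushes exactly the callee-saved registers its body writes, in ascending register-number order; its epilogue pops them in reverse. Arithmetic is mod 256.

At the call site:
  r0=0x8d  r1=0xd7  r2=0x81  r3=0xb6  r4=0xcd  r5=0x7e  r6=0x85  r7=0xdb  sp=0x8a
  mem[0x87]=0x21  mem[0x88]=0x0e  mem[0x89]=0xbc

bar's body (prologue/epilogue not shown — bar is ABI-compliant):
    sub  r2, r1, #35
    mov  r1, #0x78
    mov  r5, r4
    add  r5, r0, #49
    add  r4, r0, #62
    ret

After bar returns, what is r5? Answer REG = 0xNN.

REG = 0xbe

prologue: push r4 → mem[0x89]=0xcd, sp=0x89
body[0] sub  r2, r1, #35 → r2=0xb4
body[1] mov  r1, #0x78 → r1=0x78
body[2] mov  r5, r4 → r5=0xcd
body[3] add  r5, r0, #49 → r5=0xbe
body[4] add  r4, r0, #62 → r4=0xcb
epilogue: pop r4=0xcd, sp=0x8a
r5 is caller-saved → body value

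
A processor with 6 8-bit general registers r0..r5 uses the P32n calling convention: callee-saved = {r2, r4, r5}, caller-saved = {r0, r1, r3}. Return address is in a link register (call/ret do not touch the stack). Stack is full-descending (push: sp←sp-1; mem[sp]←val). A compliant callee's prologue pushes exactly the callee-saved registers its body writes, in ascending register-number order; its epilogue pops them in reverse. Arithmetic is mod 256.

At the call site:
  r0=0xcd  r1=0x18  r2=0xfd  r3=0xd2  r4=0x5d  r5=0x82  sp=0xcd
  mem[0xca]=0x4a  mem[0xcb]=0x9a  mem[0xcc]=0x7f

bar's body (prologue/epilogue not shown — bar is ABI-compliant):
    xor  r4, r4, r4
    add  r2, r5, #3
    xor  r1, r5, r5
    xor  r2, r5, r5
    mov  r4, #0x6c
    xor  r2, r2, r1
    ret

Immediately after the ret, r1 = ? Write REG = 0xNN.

prologue: push r2 -> mem[0xcc]=0xfd, sp=0xcc
prologue: push r4 -> mem[0xcb]=0x5d, sp=0xcb
body[0] xor  r4, r4, r4 -> r4=0x00
body[1] add  r2, r5, #3 -> r2=0x85
body[2] xor  r1, r5, r5 -> r1=0x00
body[3] xor  r2, r5, r5 -> r2=0x00
body[4] mov  r4, #0x6c -> r4=0x6c
body[5] xor  r2, r2, r1 -> r2=0x00
epilogue: pop r4=0x5d, sp=0xcc
epilogue: pop r2=0xfd, sp=0xcd
r1 is caller-saved -> body value

REG = 0x00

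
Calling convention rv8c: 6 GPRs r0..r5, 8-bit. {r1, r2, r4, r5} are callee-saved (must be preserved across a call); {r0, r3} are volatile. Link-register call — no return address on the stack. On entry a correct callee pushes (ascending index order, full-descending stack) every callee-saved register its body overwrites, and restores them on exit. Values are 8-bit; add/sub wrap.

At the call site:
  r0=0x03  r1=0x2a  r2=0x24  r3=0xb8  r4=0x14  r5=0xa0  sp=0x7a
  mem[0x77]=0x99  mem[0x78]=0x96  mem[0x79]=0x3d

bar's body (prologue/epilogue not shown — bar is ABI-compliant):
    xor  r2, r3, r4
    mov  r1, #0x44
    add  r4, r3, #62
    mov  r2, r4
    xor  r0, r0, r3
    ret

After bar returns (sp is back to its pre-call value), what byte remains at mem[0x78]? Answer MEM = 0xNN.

prologue: push r1 → mem[0x79]=0x2a, sp=0x79
prologue: push r2 → mem[0x78]=0x24, sp=0x78
prologue: push r4 → mem[0x77]=0x14, sp=0x77
body[0] xor  r2, r3, r4 → r2=0xac
body[1] mov  r1, #0x44 → r1=0x44
body[2] add  r4, r3, #62 → r4=0xf6
body[3] mov  r2, r4 → r2=0xf6
body[4] xor  r0, r0, r3 → r0=0xbb
epilogue: pop r4=0x14, sp=0x78
epilogue: pop r2=0x24, sp=0x79
epilogue: pop r1=0x2a, sp=0x7a
prologue pushed ['r1', 'r2', 'r4'] at ['0x79', '0x78', '0x77']

MEM = 0x24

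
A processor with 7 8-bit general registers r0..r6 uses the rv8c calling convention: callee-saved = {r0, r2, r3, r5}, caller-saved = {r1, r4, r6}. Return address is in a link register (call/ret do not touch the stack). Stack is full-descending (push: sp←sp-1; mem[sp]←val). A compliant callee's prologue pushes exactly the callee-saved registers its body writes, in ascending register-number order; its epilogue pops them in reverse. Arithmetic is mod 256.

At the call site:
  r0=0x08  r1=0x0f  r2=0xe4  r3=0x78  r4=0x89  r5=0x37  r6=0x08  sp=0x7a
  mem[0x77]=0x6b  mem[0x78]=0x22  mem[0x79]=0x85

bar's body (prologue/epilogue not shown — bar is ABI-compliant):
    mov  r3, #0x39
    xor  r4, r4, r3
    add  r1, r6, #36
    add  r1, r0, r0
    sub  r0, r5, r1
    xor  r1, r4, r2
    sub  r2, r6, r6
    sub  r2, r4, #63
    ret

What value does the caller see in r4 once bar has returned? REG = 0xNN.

REG = 0xb0

prologue: push r0 -> mem[0x79]=0x08, sp=0x79
prologue: push r2 -> mem[0x78]=0xe4, sp=0x78
prologue: push r3 -> mem[0x77]=0x78, sp=0x77
body[0] mov  r3, #0x39 -> r3=0x39
body[1] xor  r4, r4, r3 -> r4=0xb0
body[2] add  r1, r6, #36 -> r1=0x2c
body[3] add  r1, r0, r0 -> r1=0x10
body[4] sub  r0, r5, r1 -> r0=0x27
body[5] xor  r1, r4, r2 -> r1=0x54
body[6] sub  r2, r6, r6 -> r2=0x00
body[7] sub  r2, r4, #63 -> r2=0x71
epilogue: pop r3=0x78, sp=0x78
epilogue: pop r2=0xe4, sp=0x79
epilogue: pop r0=0x08, sp=0x7a
r4 is caller-saved -> body value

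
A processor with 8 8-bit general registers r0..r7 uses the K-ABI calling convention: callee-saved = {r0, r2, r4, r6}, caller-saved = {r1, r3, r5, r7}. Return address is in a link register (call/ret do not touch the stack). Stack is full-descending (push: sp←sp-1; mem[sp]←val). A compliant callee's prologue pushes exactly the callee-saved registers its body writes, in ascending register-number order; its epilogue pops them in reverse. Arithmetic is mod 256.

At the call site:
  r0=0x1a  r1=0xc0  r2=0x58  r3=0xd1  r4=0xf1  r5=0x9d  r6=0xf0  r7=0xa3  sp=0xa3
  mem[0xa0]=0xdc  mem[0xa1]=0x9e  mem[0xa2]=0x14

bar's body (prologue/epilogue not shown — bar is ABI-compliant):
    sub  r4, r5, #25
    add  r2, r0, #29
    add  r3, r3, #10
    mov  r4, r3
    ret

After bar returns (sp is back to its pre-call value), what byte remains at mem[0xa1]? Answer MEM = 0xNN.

prologue: push r2 → mem[0xa2]=0x58, sp=0xa2
prologue: push r4 → mem[0xa1]=0xf1, sp=0xa1
body[0] sub  r4, r5, #25 → r4=0x84
body[1] add  r2, r0, #29 → r2=0x37
body[2] add  r3, r3, #10 → r3=0xdb
body[3] mov  r4, r3 → r4=0xdb
epilogue: pop r4=0xf1, sp=0xa2
epilogue: pop r2=0x58, sp=0xa3
prologue pushed ['r2', 'r4'] at ['0xa2', '0xa1']

MEM = 0xf1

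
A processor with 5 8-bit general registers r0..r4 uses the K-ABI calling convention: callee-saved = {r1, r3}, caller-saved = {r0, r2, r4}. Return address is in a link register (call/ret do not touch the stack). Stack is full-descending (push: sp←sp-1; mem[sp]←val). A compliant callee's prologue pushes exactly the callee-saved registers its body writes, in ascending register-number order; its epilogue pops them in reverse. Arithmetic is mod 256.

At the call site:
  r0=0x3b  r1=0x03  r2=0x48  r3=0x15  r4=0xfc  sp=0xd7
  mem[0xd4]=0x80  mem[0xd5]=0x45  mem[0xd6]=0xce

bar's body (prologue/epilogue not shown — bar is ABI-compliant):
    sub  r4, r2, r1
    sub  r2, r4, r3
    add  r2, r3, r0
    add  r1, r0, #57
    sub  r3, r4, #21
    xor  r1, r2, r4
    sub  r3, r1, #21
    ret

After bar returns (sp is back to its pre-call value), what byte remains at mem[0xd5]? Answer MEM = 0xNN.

MEM = 0x15

prologue: push r1 -> mem[0xd6]=0x03, sp=0xd6
prologue: push r3 -> mem[0xd5]=0x15, sp=0xd5
body[0] sub  r4, r2, r1 -> r4=0x45
body[1] sub  r2, r4, r3 -> r2=0x30
body[2] add  r2, r3, r0 -> r2=0x50
body[3] add  r1, r0, #57 -> r1=0x74
body[4] sub  r3, r4, #21 -> r3=0x30
body[5] xor  r1, r2, r4 -> r1=0x15
body[6] sub  r3, r1, #21 -> r3=0x00
epilogue: pop r3=0x15, sp=0xd6
epilogue: pop r1=0x03, sp=0xd7
prologue pushed ['r1', 'r3'] at ['0xd6', '0xd5']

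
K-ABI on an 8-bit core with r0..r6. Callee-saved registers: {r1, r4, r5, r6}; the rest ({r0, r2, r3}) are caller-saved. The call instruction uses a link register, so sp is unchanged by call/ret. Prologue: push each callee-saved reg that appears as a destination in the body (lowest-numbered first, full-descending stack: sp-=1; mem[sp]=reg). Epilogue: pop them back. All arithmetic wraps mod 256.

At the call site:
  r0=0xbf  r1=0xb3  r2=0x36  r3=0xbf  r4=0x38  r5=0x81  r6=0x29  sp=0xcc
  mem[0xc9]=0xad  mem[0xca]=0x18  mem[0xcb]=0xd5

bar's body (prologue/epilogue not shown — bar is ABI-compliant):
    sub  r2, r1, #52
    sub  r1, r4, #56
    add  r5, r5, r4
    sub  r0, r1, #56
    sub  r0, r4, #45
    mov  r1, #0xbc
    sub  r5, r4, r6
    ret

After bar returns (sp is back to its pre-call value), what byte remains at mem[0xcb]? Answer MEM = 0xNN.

MEM = 0xb3

prologue: push r1 → mem[0xcb]=0xb3, sp=0xcb
prologue: push r5 → mem[0xca]=0x81, sp=0xca
body[0] sub  r2, r1, #52 → r2=0x7f
body[1] sub  r1, r4, #56 → r1=0x00
body[2] add  r5, r5, r4 → r5=0xb9
body[3] sub  r0, r1, #56 → r0=0xc8
body[4] sub  r0, r4, #45 → r0=0x0b
body[5] mov  r1, #0xbc → r1=0xbc
body[6] sub  r5, r4, r6 → r5=0x0f
epilogue: pop r5=0x81, sp=0xcb
epilogue: pop r1=0xb3, sp=0xcc
prologue pushed ['r1', 'r5'] at ['0xcb', '0xca']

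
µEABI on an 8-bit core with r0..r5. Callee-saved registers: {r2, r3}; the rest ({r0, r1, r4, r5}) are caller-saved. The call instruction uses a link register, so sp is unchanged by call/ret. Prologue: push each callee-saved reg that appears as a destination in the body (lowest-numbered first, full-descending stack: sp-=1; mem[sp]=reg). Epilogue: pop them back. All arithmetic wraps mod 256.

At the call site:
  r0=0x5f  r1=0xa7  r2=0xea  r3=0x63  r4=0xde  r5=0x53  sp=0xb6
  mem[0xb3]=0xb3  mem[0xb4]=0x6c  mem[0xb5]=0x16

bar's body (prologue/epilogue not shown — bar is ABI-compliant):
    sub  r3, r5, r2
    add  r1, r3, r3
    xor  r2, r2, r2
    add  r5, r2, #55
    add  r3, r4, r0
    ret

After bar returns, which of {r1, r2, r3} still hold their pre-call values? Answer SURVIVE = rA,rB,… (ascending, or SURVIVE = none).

prologue: push r2 → mem[0xb5]=0xea, sp=0xb5
prologue: push r3 → mem[0xb4]=0x63, sp=0xb4
body[0] sub  r3, r5, r2 → r3=0x69
body[1] add  r1, r3, r3 → r1=0xd2
body[2] xor  r2, r2, r2 → r2=0x00
body[3] add  r5, r2, #55 → r5=0x37
body[4] add  r3, r4, r0 → r3=0x3d
epilogue: pop r3=0x63, sp=0xb5
epilogue: pop r2=0xea, sp=0xb6
r1: caller-saved, written=True
r2: callee-saved, written=True
r3: callee-saved, written=True

SURVIVE = r2,r3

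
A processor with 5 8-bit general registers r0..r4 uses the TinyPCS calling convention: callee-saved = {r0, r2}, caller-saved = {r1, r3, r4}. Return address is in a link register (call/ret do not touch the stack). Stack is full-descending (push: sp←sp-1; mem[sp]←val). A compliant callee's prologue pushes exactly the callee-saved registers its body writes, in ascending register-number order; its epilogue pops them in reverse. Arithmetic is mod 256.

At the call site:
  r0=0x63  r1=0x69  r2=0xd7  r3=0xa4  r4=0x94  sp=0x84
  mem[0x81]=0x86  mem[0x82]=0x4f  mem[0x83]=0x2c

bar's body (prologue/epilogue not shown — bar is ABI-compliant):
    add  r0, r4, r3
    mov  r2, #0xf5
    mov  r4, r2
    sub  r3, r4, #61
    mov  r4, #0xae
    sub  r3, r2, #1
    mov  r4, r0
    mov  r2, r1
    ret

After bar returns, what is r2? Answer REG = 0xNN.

prologue: push r0 -> mem[0x83]=0x63, sp=0x83
prologue: push r2 -> mem[0x82]=0xd7, sp=0x82
body[0] add  r0, r4, r3 -> r0=0x38
body[1] mov  r2, #0xf5 -> r2=0xf5
body[2] mov  r4, r2 -> r4=0xf5
body[3] sub  r3, r4, #61 -> r3=0xb8
body[4] mov  r4, #0xae -> r4=0xae
body[5] sub  r3, r2, #1 -> r3=0xf4
body[6] mov  r4, r0 -> r4=0x38
body[7] mov  r2, r1 -> r2=0x69
epilogue: pop r2=0xd7, sp=0x83
epilogue: pop r0=0x63, sp=0x84
r2 is callee-saved -> restored

REG = 0xd7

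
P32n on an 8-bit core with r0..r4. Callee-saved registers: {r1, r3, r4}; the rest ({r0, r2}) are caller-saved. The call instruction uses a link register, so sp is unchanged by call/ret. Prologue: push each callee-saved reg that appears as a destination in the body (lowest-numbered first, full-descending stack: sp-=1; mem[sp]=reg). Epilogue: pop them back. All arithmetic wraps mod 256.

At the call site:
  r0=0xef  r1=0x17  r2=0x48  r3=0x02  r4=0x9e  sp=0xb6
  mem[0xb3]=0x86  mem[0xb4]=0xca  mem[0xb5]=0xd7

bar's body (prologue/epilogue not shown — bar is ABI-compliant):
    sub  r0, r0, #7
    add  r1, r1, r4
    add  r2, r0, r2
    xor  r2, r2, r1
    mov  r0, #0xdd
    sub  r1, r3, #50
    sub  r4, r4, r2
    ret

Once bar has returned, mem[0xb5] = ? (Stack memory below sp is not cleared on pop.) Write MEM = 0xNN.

prologue: push r1 -> mem[0xb5]=0x17, sp=0xb5
prologue: push r4 -> mem[0xb4]=0x9e, sp=0xb4
body[0] sub  r0, r0, #7 -> r0=0xe8
body[1] add  r1, r1, r4 -> r1=0xb5
body[2] add  r2, r0, r2 -> r2=0x30
body[3] xor  r2, r2, r1 -> r2=0x85
body[4] mov  r0, #0xdd -> r0=0xdd
body[5] sub  r1, r3, #50 -> r1=0xd0
body[6] sub  r4, r4, r2 -> r4=0x19
epilogue: pop r4=0x9e, sp=0xb5
epilogue: pop r1=0x17, sp=0xb6
prologue pushed ['r1', 'r4'] at ['0xb5', '0xb4']

MEM = 0x17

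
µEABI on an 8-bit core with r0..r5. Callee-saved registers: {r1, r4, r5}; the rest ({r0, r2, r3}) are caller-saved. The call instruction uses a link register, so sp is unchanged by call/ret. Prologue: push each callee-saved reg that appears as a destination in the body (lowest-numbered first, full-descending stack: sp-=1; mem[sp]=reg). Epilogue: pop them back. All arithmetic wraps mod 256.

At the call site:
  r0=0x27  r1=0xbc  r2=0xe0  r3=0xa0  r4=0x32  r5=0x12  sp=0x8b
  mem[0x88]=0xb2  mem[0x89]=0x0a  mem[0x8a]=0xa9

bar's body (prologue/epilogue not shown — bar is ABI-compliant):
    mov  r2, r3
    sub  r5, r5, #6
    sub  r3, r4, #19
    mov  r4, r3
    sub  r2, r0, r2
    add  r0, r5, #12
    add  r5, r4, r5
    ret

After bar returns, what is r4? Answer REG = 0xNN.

prologue: push r4 → mem[0x8a]=0x32, sp=0x8a
prologue: push r5 → mem[0x89]=0x12, sp=0x89
body[0] mov  r2, r3 → r2=0xa0
body[1] sub  r5, r5, #6 → r5=0x0c
body[2] sub  r3, r4, #19 → r3=0x1f
body[3] mov  r4, r3 → r4=0x1f
body[4] sub  r2, r0, r2 → r2=0x87
body[5] add  r0, r5, #12 → r0=0x18
body[6] add  r5, r4, r5 → r5=0x2b
epilogue: pop r5=0x12, sp=0x8a
epilogue: pop r4=0x32, sp=0x8b
r4 is callee-saved → restored

REG = 0x32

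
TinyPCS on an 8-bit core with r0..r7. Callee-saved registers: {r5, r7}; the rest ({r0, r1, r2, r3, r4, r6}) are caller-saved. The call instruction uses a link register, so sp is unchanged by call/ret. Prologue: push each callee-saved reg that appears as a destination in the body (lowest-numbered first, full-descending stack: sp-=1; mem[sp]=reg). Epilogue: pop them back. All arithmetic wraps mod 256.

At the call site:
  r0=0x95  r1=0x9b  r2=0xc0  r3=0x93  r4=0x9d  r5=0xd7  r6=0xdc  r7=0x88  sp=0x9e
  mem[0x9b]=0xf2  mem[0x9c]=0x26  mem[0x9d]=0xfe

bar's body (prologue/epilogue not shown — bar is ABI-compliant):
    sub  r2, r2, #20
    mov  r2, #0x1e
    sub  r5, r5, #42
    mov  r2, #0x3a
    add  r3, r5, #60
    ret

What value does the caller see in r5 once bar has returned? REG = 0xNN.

REG = 0xd7

prologue: push r5 → mem[0x9d]=0xd7, sp=0x9d
body[0] sub  r2, r2, #20 → r2=0xac
body[1] mov  r2, #0x1e → r2=0x1e
body[2] sub  r5, r5, #42 → r5=0xad
body[3] mov  r2, #0x3a → r2=0x3a
body[4] add  r3, r5, #60 → r3=0xe9
epilogue: pop r5=0xd7, sp=0x9e
r5 is callee-saved → restored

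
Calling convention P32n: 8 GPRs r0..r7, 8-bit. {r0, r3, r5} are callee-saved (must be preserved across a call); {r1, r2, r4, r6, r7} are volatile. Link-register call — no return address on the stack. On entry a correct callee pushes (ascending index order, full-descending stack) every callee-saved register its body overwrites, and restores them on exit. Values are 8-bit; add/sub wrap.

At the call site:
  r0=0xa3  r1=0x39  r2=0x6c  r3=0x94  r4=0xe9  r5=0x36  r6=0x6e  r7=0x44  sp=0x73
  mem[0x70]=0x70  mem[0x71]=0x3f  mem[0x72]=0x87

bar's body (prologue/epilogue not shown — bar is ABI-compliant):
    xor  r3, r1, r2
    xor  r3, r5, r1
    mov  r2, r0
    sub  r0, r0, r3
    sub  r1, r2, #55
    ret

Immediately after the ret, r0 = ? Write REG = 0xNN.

prologue: push r0 → mem[0x72]=0xa3, sp=0x72
prologue: push r3 → mem[0x71]=0x94, sp=0x71
body[0] xor  r3, r1, r2 → r3=0x55
body[1] xor  r3, r5, r1 → r3=0x0f
body[2] mov  r2, r0 → r2=0xa3
body[3] sub  r0, r0, r3 → r0=0x94
body[4] sub  r1, r2, #55 → r1=0x6c
epilogue: pop r3=0x94, sp=0x72
epilogue: pop r0=0xa3, sp=0x73
r0 is callee-saved → restored

REG = 0xa3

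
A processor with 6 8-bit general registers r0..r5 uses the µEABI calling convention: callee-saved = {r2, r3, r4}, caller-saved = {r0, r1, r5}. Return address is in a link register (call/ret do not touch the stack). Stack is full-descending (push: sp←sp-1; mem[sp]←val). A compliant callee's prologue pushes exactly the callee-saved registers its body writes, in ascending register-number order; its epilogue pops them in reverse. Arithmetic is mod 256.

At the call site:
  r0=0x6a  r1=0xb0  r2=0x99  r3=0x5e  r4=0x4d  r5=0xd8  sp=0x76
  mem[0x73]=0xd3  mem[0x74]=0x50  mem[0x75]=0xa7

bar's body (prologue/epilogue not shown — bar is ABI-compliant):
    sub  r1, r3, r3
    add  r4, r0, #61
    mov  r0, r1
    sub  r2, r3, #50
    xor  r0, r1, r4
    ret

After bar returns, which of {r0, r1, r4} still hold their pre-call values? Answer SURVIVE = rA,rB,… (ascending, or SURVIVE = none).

prologue: push r2 -> mem[0x75]=0x99, sp=0x75
prologue: push r4 -> mem[0x74]=0x4d, sp=0x74
body[0] sub  r1, r3, r3 -> r1=0x00
body[1] add  r4, r0, #61 -> r4=0xa7
body[2] mov  r0, r1 -> r0=0x00
body[3] sub  r2, r3, #50 -> r2=0x2c
body[4] xor  r0, r1, r4 -> r0=0xa7
epilogue: pop r4=0x4d, sp=0x75
epilogue: pop r2=0x99, sp=0x76
r0: caller-saved, written=True
r1: caller-saved, written=True
r4: callee-saved, written=True

SURVIVE = r4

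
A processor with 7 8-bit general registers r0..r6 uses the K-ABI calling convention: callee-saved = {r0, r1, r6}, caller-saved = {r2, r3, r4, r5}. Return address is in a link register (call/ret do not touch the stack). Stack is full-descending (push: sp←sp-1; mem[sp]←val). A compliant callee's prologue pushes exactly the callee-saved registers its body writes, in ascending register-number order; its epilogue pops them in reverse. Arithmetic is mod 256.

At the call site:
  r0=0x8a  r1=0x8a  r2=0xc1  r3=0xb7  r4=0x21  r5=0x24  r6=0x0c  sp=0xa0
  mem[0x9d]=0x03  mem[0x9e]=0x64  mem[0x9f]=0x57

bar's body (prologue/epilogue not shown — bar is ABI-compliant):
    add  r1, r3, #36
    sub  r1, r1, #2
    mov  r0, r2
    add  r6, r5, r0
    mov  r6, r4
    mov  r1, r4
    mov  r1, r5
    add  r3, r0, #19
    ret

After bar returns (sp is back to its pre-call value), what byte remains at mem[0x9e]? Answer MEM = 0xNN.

prologue: push r0 -> mem[0x9f]=0x8a, sp=0x9f
prologue: push r1 -> mem[0x9e]=0x8a, sp=0x9e
prologue: push r6 -> mem[0x9d]=0x0c, sp=0x9d
body[0] add  r1, r3, #36 -> r1=0xdb
body[1] sub  r1, r1, #2 -> r1=0xd9
body[2] mov  r0, r2 -> r0=0xc1
body[3] add  r6, r5, r0 -> r6=0xe5
body[4] mov  r6, r4 -> r6=0x21
body[5] mov  r1, r4 -> r1=0x21
body[6] mov  r1, r5 -> r1=0x24
body[7] add  r3, r0, #19 -> r3=0xd4
epilogue: pop r6=0x0c, sp=0x9e
epilogue: pop r1=0x8a, sp=0x9f
epilogue: pop r0=0x8a, sp=0xa0
prologue pushed ['r0', 'r1', 'r6'] at ['0x9f', '0x9e', '0x9d']

MEM = 0x8a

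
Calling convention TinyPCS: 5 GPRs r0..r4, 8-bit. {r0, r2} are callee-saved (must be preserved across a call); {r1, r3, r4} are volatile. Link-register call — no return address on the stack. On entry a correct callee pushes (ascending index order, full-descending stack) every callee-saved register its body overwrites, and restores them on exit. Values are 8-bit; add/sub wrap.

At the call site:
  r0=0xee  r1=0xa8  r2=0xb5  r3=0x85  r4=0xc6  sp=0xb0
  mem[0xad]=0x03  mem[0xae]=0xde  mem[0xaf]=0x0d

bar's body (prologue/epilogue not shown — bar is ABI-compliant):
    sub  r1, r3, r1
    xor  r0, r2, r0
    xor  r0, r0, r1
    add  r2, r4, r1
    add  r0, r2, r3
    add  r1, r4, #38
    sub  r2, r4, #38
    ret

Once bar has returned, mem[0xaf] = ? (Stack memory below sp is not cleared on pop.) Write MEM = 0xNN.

MEM = 0xee

prologue: push r0 → mem[0xaf]=0xee, sp=0xaf
prologue: push r2 → mem[0xae]=0xb5, sp=0xae
body[0] sub  r1, r3, r1 → r1=0xdd
body[1] xor  r0, r2, r0 → r0=0x5b
body[2] xor  r0, r0, r1 → r0=0x86
body[3] add  r2, r4, r1 → r2=0xa3
body[4] add  r0, r2, r3 → r0=0x28
body[5] add  r1, r4, #38 → r1=0xec
body[6] sub  r2, r4, #38 → r2=0xa0
epilogue: pop r2=0xb5, sp=0xaf
epilogue: pop r0=0xee, sp=0xb0
prologue pushed ['r0', 'r2'] at ['0xaf', '0xae']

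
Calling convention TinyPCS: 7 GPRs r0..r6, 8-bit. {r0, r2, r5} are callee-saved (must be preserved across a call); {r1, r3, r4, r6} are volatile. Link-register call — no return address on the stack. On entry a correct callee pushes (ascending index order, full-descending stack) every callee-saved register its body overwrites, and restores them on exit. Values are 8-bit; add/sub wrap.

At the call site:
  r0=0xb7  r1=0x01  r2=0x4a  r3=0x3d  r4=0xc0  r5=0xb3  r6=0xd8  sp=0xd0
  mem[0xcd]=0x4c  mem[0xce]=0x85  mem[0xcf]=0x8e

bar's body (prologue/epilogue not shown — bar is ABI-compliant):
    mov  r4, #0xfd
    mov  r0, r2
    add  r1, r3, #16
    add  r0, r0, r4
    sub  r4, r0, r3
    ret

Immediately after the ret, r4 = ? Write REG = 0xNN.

prologue: push r0 → mem[0xcf]=0xb7, sp=0xcf
body[0] mov  r4, #0xfd → r4=0xfd
body[1] mov  r0, r2 → r0=0x4a
body[2] add  r1, r3, #16 → r1=0x4d
body[3] add  r0, r0, r4 → r0=0x47
body[4] sub  r4, r0, r3 → r4=0x0a
epilogue: pop r0=0xb7, sp=0xd0
r4 is caller-saved → body value

REG = 0x0a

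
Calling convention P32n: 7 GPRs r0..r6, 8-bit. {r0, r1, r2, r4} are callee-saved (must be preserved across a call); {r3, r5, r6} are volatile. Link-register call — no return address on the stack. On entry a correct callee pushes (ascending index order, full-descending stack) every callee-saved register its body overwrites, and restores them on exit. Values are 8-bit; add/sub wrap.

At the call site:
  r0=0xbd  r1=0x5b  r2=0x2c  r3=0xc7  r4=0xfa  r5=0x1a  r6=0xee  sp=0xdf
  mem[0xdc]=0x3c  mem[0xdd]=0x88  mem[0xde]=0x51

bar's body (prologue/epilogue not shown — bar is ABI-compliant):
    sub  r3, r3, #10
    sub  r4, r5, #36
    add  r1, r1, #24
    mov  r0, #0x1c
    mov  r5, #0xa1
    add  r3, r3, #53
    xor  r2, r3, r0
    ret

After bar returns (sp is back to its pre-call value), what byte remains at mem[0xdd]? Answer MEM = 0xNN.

MEM = 0x5b

prologue: push r0 → mem[0xde]=0xbd, sp=0xde
prologue: push r1 → mem[0xdd]=0x5b, sp=0xdd
prologue: push r2 → mem[0xdc]=0x2c, sp=0xdc
prologue: push r4 → mem[0xdb]=0xfa, sp=0xdb
body[0] sub  r3, r3, #10 → r3=0xbd
body[1] sub  r4, r5, #36 → r4=0xf6
body[2] add  r1, r1, #24 → r1=0x73
body[3] mov  r0, #0x1c → r0=0x1c
body[4] mov  r5, #0xa1 → r5=0xa1
body[5] add  r3, r3, #53 → r3=0xf2
body[6] xor  r2, r3, r0 → r2=0xee
epilogue: pop r4=0xfa, sp=0xdc
epilogue: pop r2=0x2c, sp=0xdd
epilogue: pop r1=0x5b, sp=0xde
epilogue: pop r0=0xbd, sp=0xdf
prologue pushed ['r0', 'r1', 'r2', 'r4'] at ['0xde', '0xdd', '0xdc', '0xdb']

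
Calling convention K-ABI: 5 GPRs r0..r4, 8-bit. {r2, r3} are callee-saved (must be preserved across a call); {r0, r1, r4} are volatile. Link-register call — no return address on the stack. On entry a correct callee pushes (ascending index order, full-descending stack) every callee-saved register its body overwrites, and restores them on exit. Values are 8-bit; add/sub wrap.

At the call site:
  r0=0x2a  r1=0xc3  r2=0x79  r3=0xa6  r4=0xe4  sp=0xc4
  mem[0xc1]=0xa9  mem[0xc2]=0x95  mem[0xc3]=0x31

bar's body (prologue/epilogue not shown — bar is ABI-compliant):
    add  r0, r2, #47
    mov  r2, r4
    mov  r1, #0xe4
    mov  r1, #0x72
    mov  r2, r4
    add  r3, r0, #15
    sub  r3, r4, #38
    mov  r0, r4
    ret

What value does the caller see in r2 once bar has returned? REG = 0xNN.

prologue: push r2 → mem[0xc3]=0x79, sp=0xc3
prologue: push r3 → mem[0xc2]=0xa6, sp=0xc2
body[0] add  r0, r2, #47 → r0=0xa8
body[1] mov  r2, r4 → r2=0xe4
body[2] mov  r1, #0xe4 → r1=0xe4
body[3] mov  r1, #0x72 → r1=0x72
body[4] mov  r2, r4 → r2=0xe4
body[5] add  r3, r0, #15 → r3=0xb7
body[6] sub  r3, r4, #38 → r3=0xbe
body[7] mov  r0, r4 → r0=0xe4
epilogue: pop r3=0xa6, sp=0xc3
epilogue: pop r2=0x79, sp=0xc4
r2 is callee-saved → restored

REG = 0x79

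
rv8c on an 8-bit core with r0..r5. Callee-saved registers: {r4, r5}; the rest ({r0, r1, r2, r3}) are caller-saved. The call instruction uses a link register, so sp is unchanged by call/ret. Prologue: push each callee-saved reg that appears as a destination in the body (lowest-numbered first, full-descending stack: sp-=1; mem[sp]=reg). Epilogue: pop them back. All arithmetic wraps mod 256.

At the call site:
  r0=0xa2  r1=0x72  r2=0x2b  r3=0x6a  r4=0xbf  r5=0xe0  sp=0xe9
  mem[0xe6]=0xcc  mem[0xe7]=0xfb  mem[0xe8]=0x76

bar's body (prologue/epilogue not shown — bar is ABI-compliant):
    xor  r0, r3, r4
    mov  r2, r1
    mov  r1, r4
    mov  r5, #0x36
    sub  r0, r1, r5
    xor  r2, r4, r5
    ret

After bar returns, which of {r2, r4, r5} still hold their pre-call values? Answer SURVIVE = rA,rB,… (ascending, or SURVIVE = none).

SURVIVE = r4,r5

prologue: push r5 → mem[0xe8]=0xe0, sp=0xe8
body[0] xor  r0, r3, r4 → r0=0xd5
body[1] mov  r2, r1 → r2=0x72
body[2] mov  r1, r4 → r1=0xbf
body[3] mov  r5, #0x36 → r5=0x36
body[4] sub  r0, r1, r5 → r0=0x89
body[5] xor  r2, r4, r5 → r2=0x89
epilogue: pop r5=0xe0, sp=0xe9
r2: caller-saved, written=True
r4: callee-saved, written=False
r5: callee-saved, written=True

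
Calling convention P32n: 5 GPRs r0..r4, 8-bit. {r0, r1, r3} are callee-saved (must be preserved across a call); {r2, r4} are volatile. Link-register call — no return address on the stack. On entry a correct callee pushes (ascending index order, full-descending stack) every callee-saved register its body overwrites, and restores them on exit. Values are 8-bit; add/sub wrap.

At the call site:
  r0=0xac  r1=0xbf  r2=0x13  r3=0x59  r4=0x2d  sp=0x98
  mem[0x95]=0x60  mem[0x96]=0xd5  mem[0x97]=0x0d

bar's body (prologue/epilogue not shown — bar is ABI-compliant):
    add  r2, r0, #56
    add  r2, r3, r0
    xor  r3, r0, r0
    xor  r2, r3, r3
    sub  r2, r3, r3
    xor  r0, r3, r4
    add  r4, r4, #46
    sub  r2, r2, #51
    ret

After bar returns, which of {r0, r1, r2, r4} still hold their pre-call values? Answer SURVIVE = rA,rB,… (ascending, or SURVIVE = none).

prologue: push r0 → mem[0x97]=0xac, sp=0x97
prologue: push r3 → mem[0x96]=0x59, sp=0x96
body[0] add  r2, r0, #56 → r2=0xe4
body[1] add  r2, r3, r0 → r2=0x05
body[2] xor  r3, r0, r0 → r3=0x00
body[3] xor  r2, r3, r3 → r2=0x00
body[4] sub  r2, r3, r3 → r2=0x00
body[5] xor  r0, r3, r4 → r0=0x2d
body[6] add  r4, r4, #46 → r4=0x5b
body[7] sub  r2, r2, #51 → r2=0xcd
epilogue: pop r3=0x59, sp=0x97
epilogue: pop r0=0xac, sp=0x98
r0: callee-saved, written=True
r1: callee-saved, written=False
r2: caller-saved, written=True
r4: caller-saved, written=True

SURVIVE = r0,r1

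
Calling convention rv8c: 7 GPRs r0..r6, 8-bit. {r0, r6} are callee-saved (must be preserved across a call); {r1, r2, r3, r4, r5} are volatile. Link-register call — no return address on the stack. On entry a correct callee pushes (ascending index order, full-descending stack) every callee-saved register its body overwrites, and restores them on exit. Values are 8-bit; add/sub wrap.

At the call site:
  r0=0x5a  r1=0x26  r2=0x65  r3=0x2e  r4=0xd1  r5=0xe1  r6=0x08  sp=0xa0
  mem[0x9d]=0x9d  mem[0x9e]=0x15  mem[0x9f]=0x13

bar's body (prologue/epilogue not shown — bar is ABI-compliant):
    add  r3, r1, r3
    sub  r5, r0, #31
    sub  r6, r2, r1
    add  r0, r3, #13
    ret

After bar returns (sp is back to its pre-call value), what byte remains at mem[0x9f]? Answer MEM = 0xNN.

prologue: push r0 -> mem[0x9f]=0x5a, sp=0x9f
prologue: push r6 -> mem[0x9e]=0x08, sp=0x9e
body[0] add  r3, r1, r3 -> r3=0x54
body[1] sub  r5, r0, #31 -> r5=0x3b
body[2] sub  r6, r2, r1 -> r6=0x3f
body[3] add  r0, r3, #13 -> r0=0x61
epilogue: pop r6=0x08, sp=0x9f
epilogue: pop r0=0x5a, sp=0xa0
prologue pushed ['r0', 'r6'] at ['0x9f', '0x9e']

MEM = 0x5a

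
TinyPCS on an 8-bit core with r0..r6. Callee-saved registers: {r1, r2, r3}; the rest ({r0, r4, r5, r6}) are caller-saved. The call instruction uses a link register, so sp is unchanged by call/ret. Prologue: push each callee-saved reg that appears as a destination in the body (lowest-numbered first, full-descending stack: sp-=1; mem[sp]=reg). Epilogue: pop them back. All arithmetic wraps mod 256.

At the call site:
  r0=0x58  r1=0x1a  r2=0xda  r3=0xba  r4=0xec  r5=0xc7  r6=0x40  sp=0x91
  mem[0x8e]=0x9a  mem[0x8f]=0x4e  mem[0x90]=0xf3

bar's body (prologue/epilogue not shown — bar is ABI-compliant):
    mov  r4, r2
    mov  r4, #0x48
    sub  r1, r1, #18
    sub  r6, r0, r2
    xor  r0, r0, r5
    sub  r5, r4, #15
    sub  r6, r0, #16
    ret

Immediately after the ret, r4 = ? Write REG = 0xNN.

REG = 0x48

prologue: push r1 → mem[0x90]=0x1a, sp=0x90
body[0] mov  r4, r2 → r4=0xda
body[1] mov  r4, #0x48 → r4=0x48
body[2] sub  r1, r1, #18 → r1=0x08
body[3] sub  r6, r0, r2 → r6=0x7e
body[4] xor  r0, r0, r5 → r0=0x9f
body[5] sub  r5, r4, #15 → r5=0x39
body[6] sub  r6, r0, #16 → r6=0x8f
epilogue: pop r1=0x1a, sp=0x91
r4 is caller-saved → body value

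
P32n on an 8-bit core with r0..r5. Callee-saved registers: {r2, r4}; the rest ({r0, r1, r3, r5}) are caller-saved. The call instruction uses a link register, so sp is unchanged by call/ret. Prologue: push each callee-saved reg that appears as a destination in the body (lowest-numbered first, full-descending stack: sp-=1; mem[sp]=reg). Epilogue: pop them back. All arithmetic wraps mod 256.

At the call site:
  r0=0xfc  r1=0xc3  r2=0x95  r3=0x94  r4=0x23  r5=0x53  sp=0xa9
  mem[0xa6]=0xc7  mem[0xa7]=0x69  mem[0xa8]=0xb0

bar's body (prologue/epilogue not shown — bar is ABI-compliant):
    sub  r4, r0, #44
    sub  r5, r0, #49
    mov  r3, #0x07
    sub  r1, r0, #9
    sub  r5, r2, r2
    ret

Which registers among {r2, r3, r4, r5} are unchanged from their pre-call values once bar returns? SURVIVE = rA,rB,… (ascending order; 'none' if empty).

prologue: push r4 → mem[0xa8]=0x23, sp=0xa8
body[0] sub  r4, r0, #44 → r4=0xd0
body[1] sub  r5, r0, #49 → r5=0xcb
body[2] mov  r3, #0x07 → r3=0x07
body[3] sub  r1, r0, #9 → r1=0xf3
body[4] sub  r5, r2, r2 → r5=0x00
epilogue: pop r4=0x23, sp=0xa9
r2: callee-saved, written=False
r3: caller-saved, written=True
r4: callee-saved, written=True
r5: caller-saved, written=True

SURVIVE = r2,r4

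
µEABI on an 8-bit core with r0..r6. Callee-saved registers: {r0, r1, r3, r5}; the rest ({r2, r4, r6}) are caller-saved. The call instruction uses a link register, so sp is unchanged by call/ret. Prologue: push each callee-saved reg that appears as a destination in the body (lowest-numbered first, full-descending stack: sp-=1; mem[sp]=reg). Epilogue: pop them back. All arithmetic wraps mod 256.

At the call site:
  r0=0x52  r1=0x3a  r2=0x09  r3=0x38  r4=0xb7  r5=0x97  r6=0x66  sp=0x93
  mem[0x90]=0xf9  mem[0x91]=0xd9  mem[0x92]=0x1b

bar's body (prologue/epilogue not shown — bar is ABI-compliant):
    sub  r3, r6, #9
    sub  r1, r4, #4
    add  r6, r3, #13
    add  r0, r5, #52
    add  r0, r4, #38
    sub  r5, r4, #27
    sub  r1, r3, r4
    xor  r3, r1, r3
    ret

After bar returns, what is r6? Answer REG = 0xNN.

REG = 0x6a

prologue: push r0 -> mem[0x92]=0x52, sp=0x92
prologue: push r1 -> mem[0x91]=0x3a, sp=0x91
prologue: push r3 -> mem[0x90]=0x38, sp=0x90
prologue: push r5 -> mem[0x8f]=0x97, sp=0x8f
body[0] sub  r3, r6, #9 -> r3=0x5d
body[1] sub  r1, r4, #4 -> r1=0xb3
body[2] add  r6, r3, #13 -> r6=0x6a
body[3] add  r0, r5, #52 -> r0=0xcb
body[4] add  r0, r4, #38 -> r0=0xdd
body[5] sub  r5, r4, #27 -> r5=0x9c
body[6] sub  r1, r3, r4 -> r1=0xa6
body[7] xor  r3, r1, r3 -> r3=0xfb
epilogue: pop r5=0x97, sp=0x90
epilogue: pop r3=0x38, sp=0x91
epilogue: pop r1=0x3a, sp=0x92
epilogue: pop r0=0x52, sp=0x93
r6 is caller-saved -> body value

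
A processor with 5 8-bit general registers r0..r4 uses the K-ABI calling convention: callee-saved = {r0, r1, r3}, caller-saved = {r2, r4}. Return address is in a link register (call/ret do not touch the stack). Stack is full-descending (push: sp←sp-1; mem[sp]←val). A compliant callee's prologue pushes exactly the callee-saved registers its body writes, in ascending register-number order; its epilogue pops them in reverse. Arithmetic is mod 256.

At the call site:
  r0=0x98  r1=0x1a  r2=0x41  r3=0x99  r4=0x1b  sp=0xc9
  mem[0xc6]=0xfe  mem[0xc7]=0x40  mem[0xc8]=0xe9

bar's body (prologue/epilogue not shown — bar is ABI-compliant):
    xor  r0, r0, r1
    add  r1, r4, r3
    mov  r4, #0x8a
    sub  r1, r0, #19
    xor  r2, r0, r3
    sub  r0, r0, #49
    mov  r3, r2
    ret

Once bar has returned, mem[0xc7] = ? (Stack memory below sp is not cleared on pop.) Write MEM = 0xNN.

MEM = 0x1a

prologue: push r0 → mem[0xc8]=0x98, sp=0xc8
prologue: push r1 → mem[0xc7]=0x1a, sp=0xc7
prologue: push r3 → mem[0xc6]=0x99, sp=0xc6
body[0] xor  r0, r0, r1 → r0=0x82
body[1] add  r1, r4, r3 → r1=0xb4
body[2] mov  r4, #0x8a → r4=0x8a
body[3] sub  r1, r0, #19 → r1=0x6f
body[4] xor  r2, r0, r3 → r2=0x1b
body[5] sub  r0, r0, #49 → r0=0x51
body[6] mov  r3, r2 → r3=0x1b
epilogue: pop r3=0x99, sp=0xc7
epilogue: pop r1=0x1a, sp=0xc8
epilogue: pop r0=0x98, sp=0xc9
prologue pushed ['r0', 'r1', 'r3'] at ['0xc8', '0xc7', '0xc6']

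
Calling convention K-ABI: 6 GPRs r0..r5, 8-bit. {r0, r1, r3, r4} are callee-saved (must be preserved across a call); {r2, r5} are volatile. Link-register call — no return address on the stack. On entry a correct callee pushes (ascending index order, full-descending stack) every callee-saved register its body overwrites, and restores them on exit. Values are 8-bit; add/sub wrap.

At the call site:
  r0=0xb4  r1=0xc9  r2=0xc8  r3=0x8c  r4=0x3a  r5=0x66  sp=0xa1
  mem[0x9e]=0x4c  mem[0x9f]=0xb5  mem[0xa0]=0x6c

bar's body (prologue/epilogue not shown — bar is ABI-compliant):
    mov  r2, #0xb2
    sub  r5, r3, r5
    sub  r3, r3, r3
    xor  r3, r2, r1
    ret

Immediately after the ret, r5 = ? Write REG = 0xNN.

REG = 0x26

prologue: push r3 → mem[0xa0]=0x8c, sp=0xa0
body[0] mov  r2, #0xb2 → r2=0xb2
body[1] sub  r5, r3, r5 → r5=0x26
body[2] sub  r3, r3, r3 → r3=0x00
body[3] xor  r3, r2, r1 → r3=0x7b
epilogue: pop r3=0x8c, sp=0xa1
r5 is caller-saved → body value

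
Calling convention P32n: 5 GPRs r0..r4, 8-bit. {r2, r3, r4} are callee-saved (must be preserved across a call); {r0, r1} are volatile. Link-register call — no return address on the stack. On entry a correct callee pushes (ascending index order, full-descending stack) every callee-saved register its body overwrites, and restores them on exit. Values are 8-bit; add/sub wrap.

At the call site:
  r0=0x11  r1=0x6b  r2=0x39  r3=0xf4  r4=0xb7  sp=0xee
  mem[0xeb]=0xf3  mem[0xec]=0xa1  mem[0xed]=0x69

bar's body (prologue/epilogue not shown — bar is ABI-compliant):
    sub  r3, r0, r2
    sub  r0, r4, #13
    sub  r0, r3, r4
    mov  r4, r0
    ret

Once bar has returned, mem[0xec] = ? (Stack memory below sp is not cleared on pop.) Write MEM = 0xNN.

prologue: push r3 → mem[0xed]=0xf4, sp=0xed
prologue: push r4 → mem[0xec]=0xb7, sp=0xec
body[0] sub  r3, r0, r2 → r3=0xd8
body[1] sub  r0, r4, #13 → r0=0xaa
body[2] sub  r0, r3, r4 → r0=0x21
body[3] mov  r4, r0 → r4=0x21
epilogue: pop r4=0xb7, sp=0xed
epilogue: pop r3=0xf4, sp=0xee
prologue pushed ['r3', 'r4'] at ['0xed', '0xec']

MEM = 0xb7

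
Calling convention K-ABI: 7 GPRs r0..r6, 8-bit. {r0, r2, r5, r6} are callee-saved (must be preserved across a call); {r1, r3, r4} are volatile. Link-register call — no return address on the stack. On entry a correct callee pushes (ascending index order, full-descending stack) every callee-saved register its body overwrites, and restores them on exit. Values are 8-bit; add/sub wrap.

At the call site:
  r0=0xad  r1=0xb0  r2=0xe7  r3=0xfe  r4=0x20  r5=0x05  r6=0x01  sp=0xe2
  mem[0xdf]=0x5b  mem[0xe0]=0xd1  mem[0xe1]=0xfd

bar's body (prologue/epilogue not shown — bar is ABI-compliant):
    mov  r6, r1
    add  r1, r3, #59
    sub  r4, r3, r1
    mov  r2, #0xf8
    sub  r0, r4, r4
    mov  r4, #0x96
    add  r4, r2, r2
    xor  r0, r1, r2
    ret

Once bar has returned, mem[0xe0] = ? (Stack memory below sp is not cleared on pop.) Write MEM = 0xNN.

MEM = 0xe7

prologue: push r0 -> mem[0xe1]=0xad, sp=0xe1
prologue: push r2 -> mem[0xe0]=0xe7, sp=0xe0
prologue: push r6 -> mem[0xdf]=0x01, sp=0xdf
body[0] mov  r6, r1 -> r6=0xb0
body[1] add  r1, r3, #59 -> r1=0x39
body[2] sub  r4, r3, r1 -> r4=0xc5
body[3] mov  r2, #0xf8 -> r2=0xf8
body[4] sub  r0, r4, r4 -> r0=0x00
body[5] mov  r4, #0x96 -> r4=0x96
body[6] add  r4, r2, r2 -> r4=0xf0
body[7] xor  r0, r1, r2 -> r0=0xc1
epilogue: pop r6=0x01, sp=0xe0
epilogue: pop r2=0xe7, sp=0xe1
epilogue: pop r0=0xad, sp=0xe2
prologue pushed ['r0', 'r2', 'r6'] at ['0xe1', '0xe0', '0xdf']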